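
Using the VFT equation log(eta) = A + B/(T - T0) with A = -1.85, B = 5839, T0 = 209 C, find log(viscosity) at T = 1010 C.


VFT equation: log(eta) = A + B / (T - T0)
  T - T0 = 1010 - 209 = 801
  B / (T - T0) = 5839 / 801 = 7.29
  log(eta) = -1.85 + 7.29 = 5.44

5.44


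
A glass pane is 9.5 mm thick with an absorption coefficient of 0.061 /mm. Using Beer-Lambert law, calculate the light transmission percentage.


Beer-Lambert law: T = exp(-alpha * thickness)
  exponent = -0.061 * 9.5 = -0.5795
  T = exp(-0.5795) = 0.5602
  Percentage = 0.5602 * 100 = 56.02%

56.02%


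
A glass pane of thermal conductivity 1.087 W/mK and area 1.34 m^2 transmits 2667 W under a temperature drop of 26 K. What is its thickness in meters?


Fourier's law: t = k * A * dT / Q
  t = 1.087 * 1.34 * 26 / 2667
  t = 37.87108 / 2667 = 0.0142 m

0.0142 m


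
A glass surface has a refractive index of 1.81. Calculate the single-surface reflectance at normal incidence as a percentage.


Fresnel reflectance at normal incidence:
  R = ((n - 1)/(n + 1))^2
  (n - 1)/(n + 1) = (1.81 - 1)/(1.81 + 1) = 0.288256
  R = 0.288256^2 = 0.0830915
  R(%) = 0.0830915 * 100 = 8.309%

8.309%


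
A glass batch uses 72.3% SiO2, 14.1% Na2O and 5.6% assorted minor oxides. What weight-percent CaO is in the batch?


Pieces sum to 100%:
  CaO = 100 - (SiO2 + Na2O + others)
  CaO = 100 - (72.3 + 14.1 + 5.6) = 8.0%

8.0%


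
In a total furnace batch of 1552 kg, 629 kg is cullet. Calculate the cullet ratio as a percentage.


Cullet ratio = (cullet mass / total batch mass) * 100
  Ratio = 629 / 1552 * 100 = 40.53%

40.53%


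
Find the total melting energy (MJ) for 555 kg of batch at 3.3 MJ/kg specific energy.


Total energy = mass * specific energy
  E = 555 * 3.3 = 1831.5 MJ

1831.5 MJ


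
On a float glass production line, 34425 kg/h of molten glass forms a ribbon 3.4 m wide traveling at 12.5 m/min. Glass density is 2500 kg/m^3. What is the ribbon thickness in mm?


Ribbon cross-section from mass balance:
  Volume rate = throughput / density = 34425 / 2500 = 13.77 m^3/h
  thickness = volume rate / (speed * 60 * width), i.e.
  thickness = throughput / (60 * speed * width * density) * 1000
  thickness = 34425 / (60 * 12.5 * 3.4 * 2500) * 1000 = 5.4 mm

5.4 mm


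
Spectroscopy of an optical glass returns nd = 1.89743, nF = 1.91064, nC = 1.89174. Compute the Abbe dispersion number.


Abbe number formula: Vd = (nd - 1) / (nF - nC)
  nd - 1 = 1.89743 - 1 = 0.89743
  nF - nC = 1.91064 - 1.89174 = 0.0189
  Vd = 0.89743 / 0.0189 = 47.48

47.48


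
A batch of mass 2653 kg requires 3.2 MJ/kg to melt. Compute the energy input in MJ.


Total energy = mass * specific energy
  E = 2653 * 3.2 = 8489.6 MJ

8489.6 MJ


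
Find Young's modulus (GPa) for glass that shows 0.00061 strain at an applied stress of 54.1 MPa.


Young's modulus: E = stress / strain
  E = 54.1 MPa / 0.00061 = 88688.52 MPa
Convert to GPa: 88688.52 / 1000 = 88.69 GPa

88.69 GPa


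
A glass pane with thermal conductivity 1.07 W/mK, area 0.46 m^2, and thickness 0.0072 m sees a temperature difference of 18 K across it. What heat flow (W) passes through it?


Fourier's law: Q = k * A * dT / t
  Q = 1.07 * 0.46 * 18 / 0.0072
  Q = 8.8596 / 0.0072 = 1230.5 W

1230.5 W


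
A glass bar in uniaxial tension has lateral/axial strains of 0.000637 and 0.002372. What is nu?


Poisson's ratio: nu = lateral strain / axial strain
  nu = 0.000637 / 0.002372 = 0.2685

0.2685


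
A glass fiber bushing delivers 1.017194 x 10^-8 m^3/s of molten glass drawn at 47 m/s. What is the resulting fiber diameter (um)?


Cross-sectional area from continuity:
  A = Q / v = 1.017194 x 10^-8 / 47 = 2.164243 x 10^-10 m^2
Diameter from circular cross-section:
  d = sqrt(4A / pi) * 10^6 (m -> um)
  d = sqrt(4 * 2.164243 x 10^-10 / pi) * 10^6 = 16.6 um

16.6 um


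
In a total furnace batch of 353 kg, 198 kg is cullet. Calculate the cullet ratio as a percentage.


Cullet ratio = (cullet mass / total batch mass) * 100
  Ratio = 198 / 353 * 100 = 56.09%

56.09%


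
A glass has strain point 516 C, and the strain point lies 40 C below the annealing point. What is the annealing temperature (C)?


T_anneal = T_strain + gap:
  T_anneal = 516 + 40 = 556 C

556 C


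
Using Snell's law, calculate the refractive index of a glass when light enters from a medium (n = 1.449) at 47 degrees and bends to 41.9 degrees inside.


Apply Snell's law: n1 * sin(theta1) = n2 * sin(theta2)
  n2 = n1 * sin(theta1) / sin(theta2)
  sin(47) = 0.731354
  sin(41.9) = 0.667833
  n2 = 1.449 * 0.731354 / 0.667833 = 1.5868

1.5868


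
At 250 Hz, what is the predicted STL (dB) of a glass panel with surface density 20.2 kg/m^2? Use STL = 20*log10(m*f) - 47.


Mass law: STL = 20 * log10(m * f) - 47
  m * f = 20.2 * 250 = 5050
  log10(5050) = 3.70329
  STL = 20 * 3.70329 - 47 = 74.0658 - 47 = 27.1 dB

27.1 dB


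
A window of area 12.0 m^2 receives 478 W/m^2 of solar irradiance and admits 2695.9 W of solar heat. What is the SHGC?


Rearrange Q = Area * SHGC * Irradiance:
  SHGC = Q / (Area * Irradiance)
  SHGC = 2695.9 / (12.0 * 478) = 0.47

0.47


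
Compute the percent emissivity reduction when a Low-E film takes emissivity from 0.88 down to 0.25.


Percentage reduction = (1 - coated/uncoated) * 100
  Ratio = 0.25 / 0.88 = 0.2841
  Reduction = (1 - 0.2841) * 100 = 71.6%

71.6%


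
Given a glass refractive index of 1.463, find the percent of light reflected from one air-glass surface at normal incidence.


Fresnel reflectance at normal incidence:
  R = ((n - 1)/(n + 1))^2
  (n - 1)/(n + 1) = (1.463 - 1)/(1.463 + 1) = 0.187982
  R = 0.187982^2 = 0.0353372
  R(%) = 0.0353372 * 100 = 3.534%

3.534%


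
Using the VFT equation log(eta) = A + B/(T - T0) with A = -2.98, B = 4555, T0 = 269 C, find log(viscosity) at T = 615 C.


VFT equation: log(eta) = A + B / (T - T0)
  T - T0 = 615 - 269 = 346
  B / (T - T0) = 4555 / 346 = 13.165
  log(eta) = -2.98 + 13.165 = 10.185

10.185


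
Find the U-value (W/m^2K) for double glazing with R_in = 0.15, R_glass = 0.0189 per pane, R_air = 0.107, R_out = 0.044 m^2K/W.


Total thermal resistance (series):
  R_total = R_in + R_glass + R_air + R_glass + R_out
  R_total = 0.15 + 0.0189 + 0.107 + 0.0189 + 0.044 = 0.3388 m^2K/W
U-value = 1 / R_total = 1 / 0.3388 = 2.952 W/m^2K

2.952 W/m^2K


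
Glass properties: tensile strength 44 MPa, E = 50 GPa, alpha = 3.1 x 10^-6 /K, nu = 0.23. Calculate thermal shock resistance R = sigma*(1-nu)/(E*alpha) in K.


Thermal shock resistance: R = sigma * (1 - nu) / (E * alpha)
  Numerator = 44 * (1 - 0.23) = 33.88
  Denominator = 50 * 1000 * (3.1 x 10^-6) = 0.155
  R = 33.88 / 0.155 = 218.6 K

218.6 K


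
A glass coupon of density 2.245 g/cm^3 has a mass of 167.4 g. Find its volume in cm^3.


Rearrange rho = m / V:
  V = m / rho
  V = 167.4 / 2.245 = 74.566 cm^3

74.566 cm^3


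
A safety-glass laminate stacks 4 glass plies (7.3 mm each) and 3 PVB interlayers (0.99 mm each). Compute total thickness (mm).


Total thickness = glass contribution + PVB contribution
  Glass: 4 * 7.3 = 29.2 mm
  PVB: 3 * 0.99 = 2.97 mm
  Total = 29.2 + 2.97 = 32.17 mm

32.17 mm


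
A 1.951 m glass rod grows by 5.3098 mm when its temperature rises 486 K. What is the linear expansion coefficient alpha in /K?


Rearrange dL = alpha * L0 * dT for alpha:
  alpha = dL / (L0 * dT)
  alpha = (5.3098 / 1000) / (1.951 * 486) = 0.0000056 /K = 5.6 x 10^-6 /K

5.6 x 10^-6 /K


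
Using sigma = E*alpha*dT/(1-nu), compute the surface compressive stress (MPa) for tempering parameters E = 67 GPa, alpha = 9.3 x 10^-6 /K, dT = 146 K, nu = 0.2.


Tempering stress: sigma = E * alpha * dT / (1 - nu)
  E (MPa) = 67 * 1000 = 67000
  Numerator = 67000 * (9.3 x 10^-6) * 146 = 90.9726
  Denominator = 1 - 0.2 = 0.8
  sigma = 90.9726 / 0.8 = 113.7 MPa

113.7 MPa


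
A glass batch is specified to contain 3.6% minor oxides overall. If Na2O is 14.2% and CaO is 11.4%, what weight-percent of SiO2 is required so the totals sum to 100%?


Known pieces sum to 100%:
  SiO2 = 100 - (others + Na2O + CaO)
  SiO2 = 100 - (3.6 + 14.2 + 11.4) = 70.8%

70.8%


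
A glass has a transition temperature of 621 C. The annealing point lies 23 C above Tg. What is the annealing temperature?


The annealing temperature is Tg plus the offset:
  T_anneal = 621 + 23 = 644 C

644 C


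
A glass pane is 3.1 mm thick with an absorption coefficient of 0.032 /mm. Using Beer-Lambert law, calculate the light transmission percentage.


Beer-Lambert law: T = exp(-alpha * thickness)
  exponent = -0.032 * 3.1 = -0.0992
  T = exp(-0.0992) = 0.9056
  Percentage = 0.9056 * 100 = 90.56%

90.56%


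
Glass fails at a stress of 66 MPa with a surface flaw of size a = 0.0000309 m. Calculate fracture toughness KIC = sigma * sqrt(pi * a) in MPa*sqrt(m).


Fracture toughness: KIC = sigma * sqrt(pi * a)
  pi * a = pi * 0.0000309 = 0.000097075
  sqrt(pi * a) = 0.009853
  KIC = 66 * 0.009853 = 0.65 MPa*sqrt(m)

0.65 MPa*sqrt(m)


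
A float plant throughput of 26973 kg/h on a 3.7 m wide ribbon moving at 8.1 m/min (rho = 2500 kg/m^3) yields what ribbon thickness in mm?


Ribbon cross-section from mass balance:
  Volume rate = throughput / density = 26973 / 2500 = 10.7892 m^3/h
  thickness = volume rate / (speed * 60 * width), i.e.
  thickness = throughput / (60 * speed * width * density) * 1000
  thickness = 26973 / (60 * 8.1 * 3.7 * 2500) * 1000 = 6.0 mm

6.0 mm


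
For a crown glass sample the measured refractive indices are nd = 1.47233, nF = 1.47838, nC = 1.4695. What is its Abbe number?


Abbe number formula: Vd = (nd - 1) / (nF - nC)
  nd - 1 = 1.47233 - 1 = 0.47233
  nF - nC = 1.47838 - 1.4695 = 0.00888
  Vd = 0.47233 / 0.00888 = 53.19

53.19


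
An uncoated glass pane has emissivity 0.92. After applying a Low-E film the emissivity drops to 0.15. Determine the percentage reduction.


Percentage reduction = (1 - coated/uncoated) * 100
  Ratio = 0.15 / 0.92 = 0.163
  Reduction = (1 - 0.163) * 100 = 83.7%

83.7%


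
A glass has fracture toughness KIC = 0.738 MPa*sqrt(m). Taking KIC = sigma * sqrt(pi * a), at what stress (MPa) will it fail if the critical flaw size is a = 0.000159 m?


Rearrange KIC = sigma * sqrt(pi * a):
  sigma = KIC / sqrt(pi * a)
  sqrt(pi * 0.000159) = 0.02235
  sigma = 0.738 / 0.02235 = 33.02 MPa

33.02 MPa


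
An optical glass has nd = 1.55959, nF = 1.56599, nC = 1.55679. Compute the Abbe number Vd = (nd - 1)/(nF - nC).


Abbe number formula: Vd = (nd - 1) / (nF - nC)
  nd - 1 = 1.55959 - 1 = 0.55959
  nF - nC = 1.56599 - 1.55679 = 0.0092
  Vd = 0.55959 / 0.0092 = 60.83

60.83


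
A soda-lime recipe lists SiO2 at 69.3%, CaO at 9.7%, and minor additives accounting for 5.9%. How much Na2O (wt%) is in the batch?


Pieces sum to 100%:
  Na2O = 100 - (SiO2 + CaO + others)
  Na2O = 100 - (69.3 + 9.7 + 5.9) = 15.1%

15.1%


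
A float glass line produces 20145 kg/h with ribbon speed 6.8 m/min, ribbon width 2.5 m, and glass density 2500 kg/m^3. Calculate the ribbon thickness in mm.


Ribbon cross-section from mass balance:
  Volume rate = throughput / density = 20145 / 2500 = 8.058 m^3/h
  thickness = volume rate / (speed * 60 * width), i.e.
  thickness = throughput / (60 * speed * width * density) * 1000
  thickness = 20145 / (60 * 6.8 * 2.5 * 2500) * 1000 = 7.9 mm

7.9 mm


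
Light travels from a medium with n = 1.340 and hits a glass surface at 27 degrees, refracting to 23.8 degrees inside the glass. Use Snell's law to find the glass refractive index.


Apply Snell's law: n1 * sin(theta1) = n2 * sin(theta2)
  n2 = n1 * sin(theta1) / sin(theta2)
  sin(27) = 0.45399
  sin(23.8) = 0.403545
  n2 = 1.340 * 0.45399 / 0.403545 = 1.5075

1.5075


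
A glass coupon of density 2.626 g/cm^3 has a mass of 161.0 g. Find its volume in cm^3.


Rearrange rho = m / V:
  V = m / rho
  V = 161.0 / 2.626 = 61.31 cm^3

61.31 cm^3


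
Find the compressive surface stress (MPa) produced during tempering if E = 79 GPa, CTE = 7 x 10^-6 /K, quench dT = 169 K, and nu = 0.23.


Tempering stress: sigma = E * alpha * dT / (1 - nu)
  E (MPa) = 79 * 1000 = 79000
  Numerator = 79000 * (7 x 10^-6) * 169 = 93.457
  Denominator = 1 - 0.23 = 0.77
  sigma = 93.457 / 0.77 = 121.4 MPa

121.4 MPa


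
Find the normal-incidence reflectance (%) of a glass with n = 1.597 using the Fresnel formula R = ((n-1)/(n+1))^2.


Fresnel reflectance at normal incidence:
  R = ((n - 1)/(n + 1))^2
  (n - 1)/(n + 1) = (1.597 - 1)/(1.597 + 1) = 0.229881
  R = 0.229881^2 = 0.0528453
  R(%) = 0.0528453 * 100 = 5.285%

5.285%


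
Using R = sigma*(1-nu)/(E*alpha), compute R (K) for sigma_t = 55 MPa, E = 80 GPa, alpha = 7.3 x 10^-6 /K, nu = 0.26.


Thermal shock resistance: R = sigma * (1 - nu) / (E * alpha)
  Numerator = 55 * (1 - 0.26) = 40.7
  Denominator = 80 * 1000 * (7.3 x 10^-6) = 0.584
  R = 40.7 / 0.584 = 69.7 K

69.7 K


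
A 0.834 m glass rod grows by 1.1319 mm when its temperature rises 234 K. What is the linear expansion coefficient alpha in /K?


Rearrange dL = alpha * L0 * dT for alpha:
  alpha = dL / (L0 * dT)
  alpha = (1.1319 / 1000) / (0.834 * 234) = 0.0000058 /K = 5.8 x 10^-6 /K

5.8 x 10^-6 /K


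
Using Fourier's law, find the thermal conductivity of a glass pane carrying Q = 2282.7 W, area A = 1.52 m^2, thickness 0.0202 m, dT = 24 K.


Fourier's law rearranged: k = Q * t / (A * dT)
  Numerator = 2282.7 * 0.0202 = 46.11054
  Denominator = 1.52 * 24 = 36.48
  k = 46.11054 / 36.48 = 1.264 W/mK

1.264 W/mK


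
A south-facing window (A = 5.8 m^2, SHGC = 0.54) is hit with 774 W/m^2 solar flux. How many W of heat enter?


Solar heat gain: Q = Area * SHGC * Irradiance
  Q = 5.8 * 0.54 * 774 = 2424.2 W

2424.2 W


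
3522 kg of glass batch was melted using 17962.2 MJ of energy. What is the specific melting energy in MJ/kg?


Rearrange E = m * s for s:
  s = E / m
  s = 17962.2 / 3522 = 5.1 MJ/kg

5.1 MJ/kg


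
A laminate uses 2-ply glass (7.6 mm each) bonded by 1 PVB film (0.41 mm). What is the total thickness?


Total thickness = glass contribution + PVB contribution
  Glass: 2 * 7.6 = 15.2 mm
  PVB: 1 * 0.41 = 0.41 mm
  Total = 15.2 + 0.41 = 15.61 mm

15.61 mm


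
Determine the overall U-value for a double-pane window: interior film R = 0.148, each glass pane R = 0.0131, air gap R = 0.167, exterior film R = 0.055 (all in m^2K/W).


Total thermal resistance (series):
  R_total = R_in + R_glass + R_air + R_glass + R_out
  R_total = 0.148 + 0.0131 + 0.167 + 0.0131 + 0.055 = 0.3962 m^2K/W
U-value = 1 / R_total = 1 / 0.3962 = 2.524 W/m^2K

2.524 W/m^2K


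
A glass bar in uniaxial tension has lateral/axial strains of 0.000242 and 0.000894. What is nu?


Poisson's ratio: nu = lateral strain / axial strain
  nu = 0.000242 / 0.000894 = 0.2707

0.2707


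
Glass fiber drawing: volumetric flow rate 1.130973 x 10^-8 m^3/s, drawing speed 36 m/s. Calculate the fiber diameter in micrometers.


Cross-sectional area from continuity:
  A = Q / v = 1.130973 x 10^-8 / 36 = 3.141592 x 10^-10 m^2
Diameter from circular cross-section:
  d = sqrt(4A / pi) * 10^6 (m -> um)
  d = sqrt(4 * 3.141592 x 10^-10 / pi) * 10^6 = 20.0 um

20.0 um


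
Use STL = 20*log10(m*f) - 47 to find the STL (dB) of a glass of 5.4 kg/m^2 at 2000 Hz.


Mass law: STL = 20 * log10(m * f) - 47
  m * f = 5.4 * 2000 = 10800
  log10(10800) = 4.03342
  STL = 20 * 4.03342 - 47 = 80.6684 - 47 = 33.7 dB

33.7 dB


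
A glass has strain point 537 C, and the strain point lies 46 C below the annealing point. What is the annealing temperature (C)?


T_anneal = T_strain + gap:
  T_anneal = 537 + 46 = 583 C

583 C


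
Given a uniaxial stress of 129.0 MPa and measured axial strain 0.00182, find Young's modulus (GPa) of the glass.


Young's modulus: E = stress / strain
  E = 129.0 MPa / 0.00182 = 70879.12 MPa
Convert to GPa: 70879.12 / 1000 = 70.88 GPa

70.88 GPa


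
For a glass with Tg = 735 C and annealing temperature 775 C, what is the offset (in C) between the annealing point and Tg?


Offset = T_anneal - Tg:
  offset = 775 - 735 = 40 C

40 C


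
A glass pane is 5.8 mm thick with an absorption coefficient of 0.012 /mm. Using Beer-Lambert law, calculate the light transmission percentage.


Beer-Lambert law: T = exp(-alpha * thickness)
  exponent = -0.012 * 5.8 = -0.0696
  T = exp(-0.0696) = 0.9328
  Percentage = 0.9328 * 100 = 93.28%

93.28%


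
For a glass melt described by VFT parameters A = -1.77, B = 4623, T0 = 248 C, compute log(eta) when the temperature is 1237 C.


VFT equation: log(eta) = A + B / (T - T0)
  T - T0 = 1237 - 248 = 989
  B / (T - T0) = 4623 / 989 = 4.674
  log(eta) = -1.77 + 4.674 = 2.904

2.904


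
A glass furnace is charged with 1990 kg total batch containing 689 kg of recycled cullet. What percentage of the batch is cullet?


Cullet ratio = (cullet mass / total batch mass) * 100
  Ratio = 689 / 1990 * 100 = 34.62%

34.62%


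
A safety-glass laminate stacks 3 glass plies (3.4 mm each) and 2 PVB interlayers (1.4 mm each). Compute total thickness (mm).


Total thickness = glass contribution + PVB contribution
  Glass: 3 * 3.4 = 10.2 mm
  PVB: 2 * 1.4 = 2.8 mm
  Total = 10.2 + 2.8 = 13.0 mm

13.0 mm


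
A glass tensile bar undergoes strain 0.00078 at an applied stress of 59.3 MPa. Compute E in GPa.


Young's modulus: E = stress / strain
  E = 59.3 MPa / 0.00078 = 76025.64 MPa
Convert to GPa: 76025.64 / 1000 = 76.03 GPa

76.03 GPa


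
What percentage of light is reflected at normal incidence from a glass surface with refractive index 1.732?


Fresnel reflectance at normal incidence:
  R = ((n - 1)/(n + 1))^2
  (n - 1)/(n + 1) = (1.732 - 1)/(1.732 + 1) = 0.267936
  R = 0.267936^2 = 0.0717897
  R(%) = 0.0717897 * 100 = 7.179%

7.179%


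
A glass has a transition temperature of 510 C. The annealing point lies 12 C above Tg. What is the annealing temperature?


The annealing temperature is Tg plus the offset:
  T_anneal = 510 + 12 = 522 C

522 C


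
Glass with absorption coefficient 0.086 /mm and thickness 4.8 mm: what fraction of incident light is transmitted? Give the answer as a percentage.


Beer-Lambert law: T = exp(-alpha * thickness)
  exponent = -0.086 * 4.8 = -0.4128
  T = exp(-0.4128) = 0.6618
  Percentage = 0.6618 * 100 = 66.18%

66.18%


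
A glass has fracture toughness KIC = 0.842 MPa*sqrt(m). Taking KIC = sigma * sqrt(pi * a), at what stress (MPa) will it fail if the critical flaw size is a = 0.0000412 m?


Rearrange KIC = sigma * sqrt(pi * a):
  sigma = KIC / sqrt(pi * a)
  sqrt(pi * 0.0000412) = 0.011377
  sigma = 0.842 / 0.011377 = 74.01 MPa

74.01 MPa


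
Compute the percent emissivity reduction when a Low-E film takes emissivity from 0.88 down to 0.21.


Percentage reduction = (1 - coated/uncoated) * 100
  Ratio = 0.21 / 0.88 = 0.2386
  Reduction = (1 - 0.2386) * 100 = 76.1%

76.1%


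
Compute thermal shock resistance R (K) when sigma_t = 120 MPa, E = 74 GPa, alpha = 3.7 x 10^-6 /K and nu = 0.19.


Thermal shock resistance: R = sigma * (1 - nu) / (E * alpha)
  Numerator = 120 * (1 - 0.19) = 97.2
  Denominator = 74 * 1000 * (3.7 x 10^-6) = 0.2738
  R = 97.2 / 0.2738 = 355.0 K

355.0 K


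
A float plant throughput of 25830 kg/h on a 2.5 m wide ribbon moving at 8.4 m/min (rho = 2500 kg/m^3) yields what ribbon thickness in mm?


Ribbon cross-section from mass balance:
  Volume rate = throughput / density = 25830 / 2500 = 10.332 m^3/h
  thickness = volume rate / (speed * 60 * width), i.e.
  thickness = throughput / (60 * speed * width * density) * 1000
  thickness = 25830 / (60 * 8.4 * 2.5 * 2500) * 1000 = 8.2 mm

8.2 mm


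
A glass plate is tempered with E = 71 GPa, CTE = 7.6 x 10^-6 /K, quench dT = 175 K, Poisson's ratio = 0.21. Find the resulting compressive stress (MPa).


Tempering stress: sigma = E * alpha * dT / (1 - nu)
  E (MPa) = 71 * 1000 = 71000
  Numerator = 71000 * (7.6 x 10^-6) * 175 = 94.43
  Denominator = 1 - 0.21 = 0.79
  sigma = 94.43 / 0.79 = 119.5 MPa

119.5 MPa


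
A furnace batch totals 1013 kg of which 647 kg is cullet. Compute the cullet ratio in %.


Cullet ratio = (cullet mass / total batch mass) * 100
  Ratio = 647 / 1013 * 100 = 63.87%

63.87%


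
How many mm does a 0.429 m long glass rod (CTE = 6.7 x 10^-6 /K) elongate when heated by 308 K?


Thermal expansion formula: dL = alpha * L0 * dT
  dL = (6.7 x 10^-6) * 0.429 * 308 = 0.00088528 m
Convert to mm: 0.00088528 * 1000 = 0.8853 mm

0.8853 mm


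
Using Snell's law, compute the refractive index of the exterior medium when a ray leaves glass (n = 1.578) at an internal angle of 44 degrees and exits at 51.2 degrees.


Apply Snell's law: n1 * sin(theta1) = n2 * sin(theta2)
  n2 = n1 * sin(theta1) / sin(theta2)
  sin(44) = 0.694658
  sin(51.2) = 0.779338
  n2 = 1.578 * 0.694658 / 0.779338 = 1.4065

1.4065


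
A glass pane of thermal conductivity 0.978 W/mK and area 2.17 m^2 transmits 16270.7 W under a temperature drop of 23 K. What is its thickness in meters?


Fourier's law: t = k * A * dT / Q
  t = 0.978 * 2.17 * 23 / 16270.7
  t = 48.81198 / 16270.7 = 0.003 m

0.003 m


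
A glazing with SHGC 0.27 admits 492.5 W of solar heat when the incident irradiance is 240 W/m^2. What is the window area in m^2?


Rearrange Q = Area * SHGC * Irradiance:
  Area = Q / (SHGC * Irradiance)
  Area = 492.5 / (0.27 * 240) = 7.6 m^2

7.6 m^2


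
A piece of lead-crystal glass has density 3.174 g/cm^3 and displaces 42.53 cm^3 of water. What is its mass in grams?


Rearrange rho = m / V:
  m = rho * V
  m = 3.174 * 42.53 = 134.99 g

134.99 g


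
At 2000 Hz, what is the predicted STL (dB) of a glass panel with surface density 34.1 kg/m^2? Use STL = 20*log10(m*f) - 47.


Mass law: STL = 20 * log10(m * f) - 47
  m * f = 34.1 * 2000 = 68200
  log10(68200) = 4.83378
  STL = 20 * 4.83378 - 47 = 96.6756 - 47 = 49.7 dB

49.7 dB


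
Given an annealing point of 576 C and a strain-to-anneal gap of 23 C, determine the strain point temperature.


Strain point = annealing point - difference:
  T_strain = 576 - 23 = 553 C

553 C


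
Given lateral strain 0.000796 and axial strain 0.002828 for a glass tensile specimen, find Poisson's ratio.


Poisson's ratio: nu = lateral strain / axial strain
  nu = 0.000796 / 0.002828 = 0.2815

0.2815


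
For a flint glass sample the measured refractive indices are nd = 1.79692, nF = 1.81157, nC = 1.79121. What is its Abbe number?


Abbe number formula: Vd = (nd - 1) / (nF - nC)
  nd - 1 = 1.79692 - 1 = 0.79692
  nF - nC = 1.81157 - 1.79121 = 0.02036
  Vd = 0.79692 / 0.02036 = 39.14

39.14


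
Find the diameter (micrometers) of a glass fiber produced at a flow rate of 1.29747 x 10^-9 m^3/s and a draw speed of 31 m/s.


Cross-sectional area from continuity:
  A = Q / v = 1.29747 x 10^-9 / 31 = 4.185387 x 10^-11 m^2
Diameter from circular cross-section:
  d = sqrt(4A / pi) * 10^6 (m -> um)
  d = sqrt(4 * 4.185387 x 10^-11 / pi) * 10^6 = 7.3 um

7.3 um


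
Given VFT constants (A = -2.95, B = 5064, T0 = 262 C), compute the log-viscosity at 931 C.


VFT equation: log(eta) = A + B / (T - T0)
  T - T0 = 931 - 262 = 669
  B / (T - T0) = 5064 / 669 = 7.57
  log(eta) = -2.95 + 7.57 = 4.62

4.62


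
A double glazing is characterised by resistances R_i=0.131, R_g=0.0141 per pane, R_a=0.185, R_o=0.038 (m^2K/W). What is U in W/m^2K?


Total thermal resistance (series):
  R_total = R_in + R_glass + R_air + R_glass + R_out
  R_total = 0.131 + 0.0141 + 0.185 + 0.0141 + 0.038 = 0.3822 m^2K/W
U-value = 1 / R_total = 1 / 0.3822 = 2.616 W/m^2K

2.616 W/m^2K


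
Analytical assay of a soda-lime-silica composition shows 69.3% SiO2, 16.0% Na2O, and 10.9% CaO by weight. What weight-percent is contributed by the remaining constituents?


Sum the three major oxides:
  SiO2 + Na2O + CaO = 69.3 + 16.0 + 10.9 = 96.2%
Subtract from 100%:
  Others = 100 - 96.2 = 3.8%

3.8%


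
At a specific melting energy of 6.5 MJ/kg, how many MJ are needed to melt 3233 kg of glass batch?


Total energy = mass * specific energy
  E = 3233 * 6.5 = 21014.5 MJ

21014.5 MJ


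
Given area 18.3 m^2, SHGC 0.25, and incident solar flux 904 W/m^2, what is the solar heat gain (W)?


Solar heat gain: Q = Area * SHGC * Irradiance
  Q = 18.3 * 0.25 * 904 = 4135.8 W

4135.8 W


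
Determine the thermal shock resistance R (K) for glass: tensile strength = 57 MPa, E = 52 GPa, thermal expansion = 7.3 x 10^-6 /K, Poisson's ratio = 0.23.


Thermal shock resistance: R = sigma * (1 - nu) / (E * alpha)
  Numerator = 57 * (1 - 0.23) = 43.89
  Denominator = 52 * 1000 * (7.3 x 10^-6) = 0.3796
  R = 43.89 / 0.3796 = 115.6 K

115.6 K


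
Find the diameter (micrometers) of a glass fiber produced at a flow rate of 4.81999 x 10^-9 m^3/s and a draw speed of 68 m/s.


Cross-sectional area from continuity:
  A = Q / v = 4.81999 x 10^-9 / 68 = 7.088221 x 10^-11 m^2
Diameter from circular cross-section:
  d = sqrt(4A / pi) * 10^6 (m -> um)
  d = sqrt(4 * 7.088221 x 10^-11 / pi) * 10^6 = 9.5 um

9.5 um


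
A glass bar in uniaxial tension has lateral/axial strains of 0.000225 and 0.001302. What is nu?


Poisson's ratio: nu = lateral strain / axial strain
  nu = 0.000225 / 0.001302 = 0.1728

0.1728


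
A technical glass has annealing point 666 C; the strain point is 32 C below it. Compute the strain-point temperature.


Strain point = annealing point - difference:
  T_strain = 666 - 32 = 634 C

634 C


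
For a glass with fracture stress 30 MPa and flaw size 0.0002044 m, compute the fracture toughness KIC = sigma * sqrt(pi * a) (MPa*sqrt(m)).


Fracture toughness: KIC = sigma * sqrt(pi * a)
  pi * a = pi * 0.0002044 = 0.000642142
  sqrt(pi * a) = 0.025341
  KIC = 30 * 0.025341 = 0.76 MPa*sqrt(m)

0.76 MPa*sqrt(m)


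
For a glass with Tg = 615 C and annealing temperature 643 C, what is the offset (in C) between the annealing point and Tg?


Offset = T_anneal - Tg:
  offset = 643 - 615 = 28 C

28 C


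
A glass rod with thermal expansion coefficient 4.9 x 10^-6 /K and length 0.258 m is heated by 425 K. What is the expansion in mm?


Thermal expansion formula: dL = alpha * L0 * dT
  dL = (4.9 x 10^-6) * 0.258 * 425 = 0.00053728 m
Convert to mm: 0.00053728 * 1000 = 0.5373 mm

0.5373 mm


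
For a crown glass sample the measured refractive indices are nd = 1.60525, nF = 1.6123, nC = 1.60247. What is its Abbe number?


Abbe number formula: Vd = (nd - 1) / (nF - nC)
  nd - 1 = 1.60525 - 1 = 0.60525
  nF - nC = 1.6123 - 1.60247 = 0.00983
  Vd = 0.60525 / 0.00983 = 61.57

61.57


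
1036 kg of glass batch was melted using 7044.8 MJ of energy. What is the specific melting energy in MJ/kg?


Rearrange E = m * s for s:
  s = E / m
  s = 7044.8 / 1036 = 6.8 MJ/kg

6.8 MJ/kg


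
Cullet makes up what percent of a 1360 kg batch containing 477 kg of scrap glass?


Cullet ratio = (cullet mass / total batch mass) * 100
  Ratio = 477 / 1360 * 100 = 35.07%

35.07%


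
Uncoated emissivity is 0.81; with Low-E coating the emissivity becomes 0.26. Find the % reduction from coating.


Percentage reduction = (1 - coated/uncoated) * 100
  Ratio = 0.26 / 0.81 = 0.321
  Reduction = (1 - 0.321) * 100 = 67.9%

67.9%


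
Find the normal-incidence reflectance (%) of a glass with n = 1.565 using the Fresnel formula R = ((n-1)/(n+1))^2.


Fresnel reflectance at normal incidence:
  R = ((n - 1)/(n + 1))^2
  (n - 1)/(n + 1) = (1.565 - 1)/(1.565 + 1) = 0.220273
  R = 0.220273^2 = 0.0485202
  R(%) = 0.0485202 * 100 = 4.852%

4.852%


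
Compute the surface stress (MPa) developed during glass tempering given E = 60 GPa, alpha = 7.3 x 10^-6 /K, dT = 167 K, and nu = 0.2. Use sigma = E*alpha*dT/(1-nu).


Tempering stress: sigma = E * alpha * dT / (1 - nu)
  E (MPa) = 60 * 1000 = 60000
  Numerator = 60000 * (7.3 x 10^-6) * 167 = 73.146
  Denominator = 1 - 0.2 = 0.8
  sigma = 73.146 / 0.8 = 91.4 MPa

91.4 MPa


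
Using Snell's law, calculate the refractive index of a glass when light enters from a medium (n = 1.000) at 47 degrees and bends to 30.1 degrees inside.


Apply Snell's law: n1 * sin(theta1) = n2 * sin(theta2)
  n2 = n1 * sin(theta1) / sin(theta2)
  sin(47) = 0.731354
  sin(30.1) = 0.501511
  n2 = 1.000 * 0.731354 / 0.501511 = 1.4583

1.4583


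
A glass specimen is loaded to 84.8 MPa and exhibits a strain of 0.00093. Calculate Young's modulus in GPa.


Young's modulus: E = stress / strain
  E = 84.8 MPa / 0.00093 = 91182.8 MPa
Convert to GPa: 91182.8 / 1000 = 91.18 GPa

91.18 GPa


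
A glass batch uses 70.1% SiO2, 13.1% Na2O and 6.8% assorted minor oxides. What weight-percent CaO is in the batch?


Pieces sum to 100%:
  CaO = 100 - (SiO2 + Na2O + others)
  CaO = 100 - (70.1 + 13.1 + 6.8) = 10.0%

10.0%


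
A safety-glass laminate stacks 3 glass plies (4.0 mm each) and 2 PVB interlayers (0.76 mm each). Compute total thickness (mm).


Total thickness = glass contribution + PVB contribution
  Glass: 3 * 4.0 = 12.0 mm
  PVB: 2 * 0.76 = 1.52 mm
  Total = 12.0 + 1.52 = 13.52 mm

13.52 mm


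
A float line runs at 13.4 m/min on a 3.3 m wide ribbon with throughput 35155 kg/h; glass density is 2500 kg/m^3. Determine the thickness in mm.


Ribbon cross-section from mass balance:
  Volume rate = throughput / density = 35155 / 2500 = 14.062 m^3/h
  thickness = volume rate / (speed * 60 * width), i.e.
  thickness = throughput / (60 * speed * width * density) * 1000
  thickness = 35155 / (60 * 13.4 * 3.3 * 2500) * 1000 = 5.3 mm

5.3 mm


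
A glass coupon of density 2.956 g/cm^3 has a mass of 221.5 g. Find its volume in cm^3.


Rearrange rho = m / V:
  V = m / rho
  V = 221.5 / 2.956 = 74.932 cm^3

74.932 cm^3


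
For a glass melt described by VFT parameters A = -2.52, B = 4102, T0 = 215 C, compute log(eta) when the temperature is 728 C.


VFT equation: log(eta) = A + B / (T - T0)
  T - T0 = 728 - 215 = 513
  B / (T - T0) = 4102 / 513 = 7.996
  log(eta) = -2.52 + 7.996 = 5.476

5.476


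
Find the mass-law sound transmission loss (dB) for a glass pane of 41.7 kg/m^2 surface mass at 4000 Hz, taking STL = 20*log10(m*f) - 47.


Mass law: STL = 20 * log10(m * f) - 47
  m * f = 41.7 * 4000 = 166800
  log10(166800) = 5.2222
  STL = 20 * 5.2222 - 47 = 104.444 - 47 = 57.4 dB

57.4 dB


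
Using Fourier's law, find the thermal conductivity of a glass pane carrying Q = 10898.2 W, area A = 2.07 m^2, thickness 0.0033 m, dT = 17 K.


Fourier's law rearranged: k = Q * t / (A * dT)
  Numerator = 10898.2 * 0.0033 = 35.96406
  Denominator = 2.07 * 17 = 35.19
  k = 35.96406 / 35.19 = 1.022 W/mK

1.022 W/mK


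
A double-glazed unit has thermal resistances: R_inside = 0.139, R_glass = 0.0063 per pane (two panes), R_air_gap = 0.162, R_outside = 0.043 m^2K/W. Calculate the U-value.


Total thermal resistance (series):
  R_total = R_in + R_glass + R_air + R_glass + R_out
  R_total = 0.139 + 0.0063 + 0.162 + 0.0063 + 0.043 = 0.3566 m^2K/W
U-value = 1 / R_total = 1 / 0.3566 = 2.804 W/m^2K

2.804 W/m^2K


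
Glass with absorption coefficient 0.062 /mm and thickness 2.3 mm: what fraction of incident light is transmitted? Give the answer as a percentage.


Beer-Lambert law: T = exp(-alpha * thickness)
  exponent = -0.062 * 2.3 = -0.1426
  T = exp(-0.1426) = 0.8671
  Percentage = 0.8671 * 100 = 86.71%

86.71%


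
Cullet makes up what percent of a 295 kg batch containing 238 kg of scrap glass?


Cullet ratio = (cullet mass / total batch mass) * 100
  Ratio = 238 / 295 * 100 = 80.68%

80.68%


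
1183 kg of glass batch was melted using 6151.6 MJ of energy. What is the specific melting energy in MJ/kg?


Rearrange E = m * s for s:
  s = E / m
  s = 6151.6 / 1183 = 5.2 MJ/kg

5.2 MJ/kg


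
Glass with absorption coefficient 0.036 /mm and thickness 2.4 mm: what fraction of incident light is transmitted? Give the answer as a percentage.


Beer-Lambert law: T = exp(-alpha * thickness)
  exponent = -0.036 * 2.4 = -0.0864
  T = exp(-0.0864) = 0.9172
  Percentage = 0.9172 * 100 = 91.72%

91.72%


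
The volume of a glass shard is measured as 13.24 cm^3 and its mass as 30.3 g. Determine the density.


Use the definition of density:
  rho = mass / volume
  rho = 30.3 / 13.24 = 2.289 g/cm^3

2.289 g/cm^3


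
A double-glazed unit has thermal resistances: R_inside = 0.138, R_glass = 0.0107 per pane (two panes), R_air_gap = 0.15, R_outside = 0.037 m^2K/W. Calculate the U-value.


Total thermal resistance (series):
  R_total = R_in + R_glass + R_air + R_glass + R_out
  R_total = 0.138 + 0.0107 + 0.15 + 0.0107 + 0.037 = 0.3464 m^2K/W
U-value = 1 / R_total = 1 / 0.3464 = 2.887 W/m^2K

2.887 W/m^2K


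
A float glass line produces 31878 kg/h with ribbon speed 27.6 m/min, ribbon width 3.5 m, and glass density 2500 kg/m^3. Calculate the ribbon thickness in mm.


Ribbon cross-section from mass balance:
  Volume rate = throughput / density = 31878 / 2500 = 12.7512 m^3/h
  thickness = volume rate / (speed * 60 * width), i.e.
  thickness = throughput / (60 * speed * width * density) * 1000
  thickness = 31878 / (60 * 27.6 * 3.5 * 2500) * 1000 = 2.2 mm

2.2 mm


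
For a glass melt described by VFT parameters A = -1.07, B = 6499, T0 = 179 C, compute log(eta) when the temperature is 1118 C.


VFT equation: log(eta) = A + B / (T - T0)
  T - T0 = 1118 - 179 = 939
  B / (T - T0) = 6499 / 939 = 6.921
  log(eta) = -1.07 + 6.921 = 5.851

5.851


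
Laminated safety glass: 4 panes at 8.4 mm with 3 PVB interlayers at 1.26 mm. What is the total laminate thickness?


Total thickness = glass contribution + PVB contribution
  Glass: 4 * 8.4 = 33.6 mm
  PVB: 3 * 1.26 = 3.78 mm
  Total = 33.6 + 3.78 = 37.38 mm

37.38 mm


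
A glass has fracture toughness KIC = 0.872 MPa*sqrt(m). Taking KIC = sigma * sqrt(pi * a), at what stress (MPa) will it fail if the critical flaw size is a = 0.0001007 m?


Rearrange KIC = sigma * sqrt(pi * a):
  sigma = KIC / sqrt(pi * a)
  sqrt(pi * 0.0001007) = 0.017786
  sigma = 0.872 / 0.017786 = 49.03 MPa

49.03 MPa


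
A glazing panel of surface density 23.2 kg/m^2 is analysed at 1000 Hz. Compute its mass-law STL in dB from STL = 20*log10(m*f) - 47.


Mass law: STL = 20 * log10(m * f) - 47
  m * f = 23.2 * 1000 = 23200
  log10(23200) = 4.36549
  STL = 20 * 4.36549 - 47 = 87.3098 - 47 = 40.3 dB

40.3 dB


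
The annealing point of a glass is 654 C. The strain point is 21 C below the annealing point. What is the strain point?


Strain point = annealing point - difference:
  T_strain = 654 - 21 = 633 C

633 C


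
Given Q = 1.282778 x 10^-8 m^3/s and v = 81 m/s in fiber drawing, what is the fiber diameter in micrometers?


Cross-sectional area from continuity:
  A = Q / v = 1.282778 x 10^-8 / 81 = 1.583677 x 10^-10 m^2
Diameter from circular cross-section:
  d = sqrt(4A / pi) * 10^6 (m -> um)
  d = sqrt(4 * 1.583677 x 10^-10 / pi) * 10^6 = 14.2 um

14.2 um


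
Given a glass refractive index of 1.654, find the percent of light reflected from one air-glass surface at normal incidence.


Fresnel reflectance at normal incidence:
  R = ((n - 1)/(n + 1))^2
  (n - 1)/(n + 1) = (1.654 - 1)/(1.654 + 1) = 0.24642
  R = 0.24642^2 = 0.0607228
  R(%) = 0.0607228 * 100 = 6.072%

6.072%


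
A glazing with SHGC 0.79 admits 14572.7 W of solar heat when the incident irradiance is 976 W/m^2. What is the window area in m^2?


Rearrange Q = Area * SHGC * Irradiance:
  Area = Q / (SHGC * Irradiance)
  Area = 14572.7 / (0.79 * 976) = 18.9 m^2

18.9 m^2


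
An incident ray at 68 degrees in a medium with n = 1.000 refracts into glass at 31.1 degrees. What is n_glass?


Apply Snell's law: n1 * sin(theta1) = n2 * sin(theta2)
  n2 = n1 * sin(theta1) / sin(theta2)
  sin(68) = 0.927184
  sin(31.1) = 0.516533
  n2 = 1.000 * 0.927184 / 0.516533 = 1.795

1.795


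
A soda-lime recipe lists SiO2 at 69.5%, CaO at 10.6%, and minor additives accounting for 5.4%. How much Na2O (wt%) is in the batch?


Pieces sum to 100%:
  Na2O = 100 - (SiO2 + CaO + others)
  Na2O = 100 - (69.5 + 10.6 + 5.4) = 14.5%

14.5%


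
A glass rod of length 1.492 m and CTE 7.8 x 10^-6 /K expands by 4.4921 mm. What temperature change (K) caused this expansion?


Rearrange dL = alpha * L0 * dT for dT:
  dT = dL / (alpha * L0)
  dL (m) = 4.4921 / 1000 = 0.0044921
  dT = 0.0044921 / ((7.8 x 10^-6) * 1.492) = 386.0 K

386.0 K


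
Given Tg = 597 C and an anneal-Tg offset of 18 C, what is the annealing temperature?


The annealing temperature is Tg plus the offset:
  T_anneal = 597 + 18 = 615 C

615 C


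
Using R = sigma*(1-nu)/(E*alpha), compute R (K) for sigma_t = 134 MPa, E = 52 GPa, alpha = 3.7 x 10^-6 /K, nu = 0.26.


Thermal shock resistance: R = sigma * (1 - nu) / (E * alpha)
  Numerator = 134 * (1 - 0.26) = 99.16
  Denominator = 52 * 1000 * (3.7 x 10^-6) = 0.1924
  R = 99.16 / 0.1924 = 515.4 K

515.4 K


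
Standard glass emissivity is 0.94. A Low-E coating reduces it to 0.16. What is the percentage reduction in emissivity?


Percentage reduction = (1 - coated/uncoated) * 100
  Ratio = 0.16 / 0.94 = 0.1702
  Reduction = (1 - 0.1702) * 100 = 83.0%

83.0%


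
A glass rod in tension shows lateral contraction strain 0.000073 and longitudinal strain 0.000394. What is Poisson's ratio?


Poisson's ratio: nu = lateral strain / axial strain
  nu = 0.000073 / 0.000394 = 0.1853

0.1853


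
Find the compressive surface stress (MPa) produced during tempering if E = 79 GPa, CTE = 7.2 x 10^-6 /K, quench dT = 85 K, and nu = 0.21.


Tempering stress: sigma = E * alpha * dT / (1 - nu)
  E (MPa) = 79 * 1000 = 79000
  Numerator = 79000 * (7.2 x 10^-6) * 85 = 48.348
  Denominator = 1 - 0.21 = 0.79
  sigma = 48.348 / 0.79 = 61.2 MPa

61.2 MPa


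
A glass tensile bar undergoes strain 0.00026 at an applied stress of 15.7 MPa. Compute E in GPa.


Young's modulus: E = stress / strain
  E = 15.7 MPa / 0.00026 = 60384.62 MPa
Convert to GPa: 60384.62 / 1000 = 60.38 GPa

60.38 GPa


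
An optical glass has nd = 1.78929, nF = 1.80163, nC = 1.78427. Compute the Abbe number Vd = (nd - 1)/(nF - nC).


Abbe number formula: Vd = (nd - 1) / (nF - nC)
  nd - 1 = 1.78929 - 1 = 0.78929
  nF - nC = 1.80163 - 1.78427 = 0.01736
  Vd = 0.78929 / 0.01736 = 45.47

45.47


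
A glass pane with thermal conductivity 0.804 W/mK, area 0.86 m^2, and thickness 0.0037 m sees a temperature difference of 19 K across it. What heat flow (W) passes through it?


Fourier's law: Q = k * A * dT / t
  Q = 0.804 * 0.86 * 19 / 0.0037
  Q = 13.13736 / 0.0037 = 3550.6 W

3550.6 W


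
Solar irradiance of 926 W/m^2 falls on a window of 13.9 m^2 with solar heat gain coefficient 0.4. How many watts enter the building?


Solar heat gain: Q = Area * SHGC * Irradiance
  Q = 13.9 * 0.4 * 926 = 5148.6 W

5148.6 W


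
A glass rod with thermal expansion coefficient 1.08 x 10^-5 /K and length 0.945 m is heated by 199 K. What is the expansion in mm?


Thermal expansion formula: dL = alpha * L0 * dT
  dL = (1.08 x 10^-5) * 0.945 * 199 = 0.00203099 m
Convert to mm: 0.00203099 * 1000 = 2.031 mm

2.031 mm


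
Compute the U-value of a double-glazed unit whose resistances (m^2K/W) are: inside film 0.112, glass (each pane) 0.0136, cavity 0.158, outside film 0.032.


Total thermal resistance (series):
  R_total = R_in + R_glass + R_air + R_glass + R_out
  R_total = 0.112 + 0.0136 + 0.158 + 0.0136 + 0.032 = 0.3292 m^2K/W
U-value = 1 / R_total = 1 / 0.3292 = 3.038 W/m^2K

3.038 W/m^2K


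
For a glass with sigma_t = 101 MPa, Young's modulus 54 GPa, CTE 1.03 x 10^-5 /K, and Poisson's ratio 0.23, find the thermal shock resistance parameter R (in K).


Thermal shock resistance: R = sigma * (1 - nu) / (E * alpha)
  Numerator = 101 * (1 - 0.23) = 77.77
  Denominator = 54 * 1000 * (1.03 x 10^-5) = 0.5562
  R = 77.77 / 0.5562 = 139.8 K

139.8 K


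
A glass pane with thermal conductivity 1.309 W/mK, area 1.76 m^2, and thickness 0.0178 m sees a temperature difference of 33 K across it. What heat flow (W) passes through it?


Fourier's law: Q = k * A * dT / t
  Q = 1.309 * 1.76 * 33 / 0.0178
  Q = 76.02672 / 0.0178 = 4271.2 W

4271.2 W
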